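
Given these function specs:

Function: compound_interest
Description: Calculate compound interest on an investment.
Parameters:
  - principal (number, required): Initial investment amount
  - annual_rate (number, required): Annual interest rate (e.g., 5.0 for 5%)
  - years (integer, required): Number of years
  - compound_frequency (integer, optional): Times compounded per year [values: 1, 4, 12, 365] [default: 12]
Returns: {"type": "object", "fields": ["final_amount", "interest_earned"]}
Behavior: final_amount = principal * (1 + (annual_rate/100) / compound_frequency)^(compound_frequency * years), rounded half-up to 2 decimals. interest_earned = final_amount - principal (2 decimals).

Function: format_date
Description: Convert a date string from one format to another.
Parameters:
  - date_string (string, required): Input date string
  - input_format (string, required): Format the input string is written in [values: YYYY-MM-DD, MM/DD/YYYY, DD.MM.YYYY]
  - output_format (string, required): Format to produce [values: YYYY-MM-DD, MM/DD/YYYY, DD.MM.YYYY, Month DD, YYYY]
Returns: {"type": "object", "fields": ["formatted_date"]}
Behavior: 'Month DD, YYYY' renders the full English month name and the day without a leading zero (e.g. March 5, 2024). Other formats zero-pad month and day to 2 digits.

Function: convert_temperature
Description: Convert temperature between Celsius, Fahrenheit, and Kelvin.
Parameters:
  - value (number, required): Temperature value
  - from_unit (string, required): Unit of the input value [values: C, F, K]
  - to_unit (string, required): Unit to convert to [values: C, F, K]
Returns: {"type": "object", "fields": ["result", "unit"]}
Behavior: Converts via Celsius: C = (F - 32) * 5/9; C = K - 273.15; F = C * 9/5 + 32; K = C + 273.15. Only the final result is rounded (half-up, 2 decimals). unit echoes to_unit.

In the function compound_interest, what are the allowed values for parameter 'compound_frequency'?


The compound_interest spec declares:
  - compound_frequency (integer, optional): Times compounded per year [values: 1, 4, 12, 365] [default: 12]
Allowed values:
1, 4, 12, 365


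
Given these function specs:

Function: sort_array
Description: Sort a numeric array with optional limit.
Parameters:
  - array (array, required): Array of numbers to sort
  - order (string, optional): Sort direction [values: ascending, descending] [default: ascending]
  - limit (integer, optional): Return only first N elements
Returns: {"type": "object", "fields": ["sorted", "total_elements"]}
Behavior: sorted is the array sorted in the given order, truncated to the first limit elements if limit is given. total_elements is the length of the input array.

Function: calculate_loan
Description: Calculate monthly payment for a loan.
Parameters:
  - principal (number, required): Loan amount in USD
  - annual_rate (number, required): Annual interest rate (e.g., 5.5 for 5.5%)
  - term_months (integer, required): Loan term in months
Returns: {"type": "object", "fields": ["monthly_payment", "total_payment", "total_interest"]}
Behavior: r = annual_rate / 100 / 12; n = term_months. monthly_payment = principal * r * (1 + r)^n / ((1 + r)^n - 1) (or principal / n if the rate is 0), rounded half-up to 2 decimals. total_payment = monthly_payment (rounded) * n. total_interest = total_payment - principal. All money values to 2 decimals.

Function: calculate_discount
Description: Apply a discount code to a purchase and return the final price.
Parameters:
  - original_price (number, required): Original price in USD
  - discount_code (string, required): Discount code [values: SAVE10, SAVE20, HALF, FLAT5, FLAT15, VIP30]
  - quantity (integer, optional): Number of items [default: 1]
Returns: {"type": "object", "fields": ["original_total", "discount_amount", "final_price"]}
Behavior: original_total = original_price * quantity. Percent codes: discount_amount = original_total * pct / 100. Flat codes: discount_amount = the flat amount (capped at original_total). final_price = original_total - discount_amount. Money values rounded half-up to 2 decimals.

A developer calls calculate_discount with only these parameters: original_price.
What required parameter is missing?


Required parameters: original_price, discount_code
Provided: original_price
Missing: discount_code
discount_code


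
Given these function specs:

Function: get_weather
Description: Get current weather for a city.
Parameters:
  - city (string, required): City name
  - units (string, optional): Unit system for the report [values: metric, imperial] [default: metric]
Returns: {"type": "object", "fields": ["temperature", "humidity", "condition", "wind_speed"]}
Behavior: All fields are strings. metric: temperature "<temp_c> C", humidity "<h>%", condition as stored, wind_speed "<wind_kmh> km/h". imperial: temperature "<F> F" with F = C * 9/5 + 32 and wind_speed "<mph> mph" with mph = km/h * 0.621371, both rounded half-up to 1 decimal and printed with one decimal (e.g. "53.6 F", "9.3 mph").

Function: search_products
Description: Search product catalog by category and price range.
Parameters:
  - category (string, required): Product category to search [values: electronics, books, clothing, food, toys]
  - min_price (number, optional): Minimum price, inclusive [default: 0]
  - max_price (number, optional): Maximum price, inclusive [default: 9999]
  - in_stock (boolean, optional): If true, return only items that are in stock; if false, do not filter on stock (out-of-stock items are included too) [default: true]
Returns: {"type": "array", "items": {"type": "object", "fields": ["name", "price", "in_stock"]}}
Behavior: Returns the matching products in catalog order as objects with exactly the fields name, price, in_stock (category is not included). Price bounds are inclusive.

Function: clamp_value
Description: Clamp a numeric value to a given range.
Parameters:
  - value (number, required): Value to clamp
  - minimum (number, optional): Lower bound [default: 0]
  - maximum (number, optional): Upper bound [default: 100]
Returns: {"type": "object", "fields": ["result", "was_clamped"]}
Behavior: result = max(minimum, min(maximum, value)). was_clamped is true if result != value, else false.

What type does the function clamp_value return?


The clamp_value spec declares Returns: {"type": "object", "fields": ["result", "was_clamped"]}
Type:
object


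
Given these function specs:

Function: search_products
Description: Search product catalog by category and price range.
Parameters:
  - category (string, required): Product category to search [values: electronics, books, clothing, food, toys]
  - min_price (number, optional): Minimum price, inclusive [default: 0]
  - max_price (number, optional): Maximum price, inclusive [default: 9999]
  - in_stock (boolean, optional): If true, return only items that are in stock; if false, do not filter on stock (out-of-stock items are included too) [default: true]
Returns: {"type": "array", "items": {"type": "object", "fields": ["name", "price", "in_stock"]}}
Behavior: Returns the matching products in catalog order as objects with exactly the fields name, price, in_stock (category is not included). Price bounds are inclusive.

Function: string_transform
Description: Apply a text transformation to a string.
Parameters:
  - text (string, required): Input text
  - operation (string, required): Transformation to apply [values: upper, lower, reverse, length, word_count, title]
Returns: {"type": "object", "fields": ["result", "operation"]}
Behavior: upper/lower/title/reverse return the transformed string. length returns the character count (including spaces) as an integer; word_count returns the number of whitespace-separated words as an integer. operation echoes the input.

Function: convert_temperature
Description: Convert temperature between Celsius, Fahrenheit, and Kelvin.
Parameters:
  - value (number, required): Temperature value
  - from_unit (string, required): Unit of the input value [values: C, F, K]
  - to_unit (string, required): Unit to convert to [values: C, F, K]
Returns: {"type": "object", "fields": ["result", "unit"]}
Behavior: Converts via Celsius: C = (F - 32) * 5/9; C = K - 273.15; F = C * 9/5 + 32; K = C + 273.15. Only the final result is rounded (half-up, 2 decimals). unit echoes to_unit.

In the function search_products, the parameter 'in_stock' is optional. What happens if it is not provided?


The search_products spec declares:
  - in_stock (boolean, optional): If true, return only items that are in stock; if false, do not filter on stock (out-of-stock items are included too) [default: true]
It defaults to true


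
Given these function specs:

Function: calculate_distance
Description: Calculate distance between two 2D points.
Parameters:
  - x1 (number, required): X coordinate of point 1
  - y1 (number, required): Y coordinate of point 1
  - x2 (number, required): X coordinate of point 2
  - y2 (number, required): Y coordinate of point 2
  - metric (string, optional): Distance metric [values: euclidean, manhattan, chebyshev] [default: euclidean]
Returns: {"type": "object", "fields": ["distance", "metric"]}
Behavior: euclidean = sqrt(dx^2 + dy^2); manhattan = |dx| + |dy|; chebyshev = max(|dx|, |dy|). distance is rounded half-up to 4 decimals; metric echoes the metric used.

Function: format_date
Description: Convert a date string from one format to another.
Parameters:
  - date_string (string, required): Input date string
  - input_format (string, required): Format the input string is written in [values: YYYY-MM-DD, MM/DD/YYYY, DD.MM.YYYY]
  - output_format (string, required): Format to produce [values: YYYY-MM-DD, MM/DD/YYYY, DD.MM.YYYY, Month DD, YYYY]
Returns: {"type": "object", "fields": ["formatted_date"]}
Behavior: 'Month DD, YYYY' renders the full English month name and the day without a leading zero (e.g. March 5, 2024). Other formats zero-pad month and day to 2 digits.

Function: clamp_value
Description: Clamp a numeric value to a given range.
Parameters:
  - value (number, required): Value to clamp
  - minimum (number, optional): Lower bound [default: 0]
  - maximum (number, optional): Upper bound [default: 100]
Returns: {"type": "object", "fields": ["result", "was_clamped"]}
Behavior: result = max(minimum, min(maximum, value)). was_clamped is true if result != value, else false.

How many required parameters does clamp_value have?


Parameters of clamp_value: value (required), minimum (optional), maximum (optional)
Required count:
1


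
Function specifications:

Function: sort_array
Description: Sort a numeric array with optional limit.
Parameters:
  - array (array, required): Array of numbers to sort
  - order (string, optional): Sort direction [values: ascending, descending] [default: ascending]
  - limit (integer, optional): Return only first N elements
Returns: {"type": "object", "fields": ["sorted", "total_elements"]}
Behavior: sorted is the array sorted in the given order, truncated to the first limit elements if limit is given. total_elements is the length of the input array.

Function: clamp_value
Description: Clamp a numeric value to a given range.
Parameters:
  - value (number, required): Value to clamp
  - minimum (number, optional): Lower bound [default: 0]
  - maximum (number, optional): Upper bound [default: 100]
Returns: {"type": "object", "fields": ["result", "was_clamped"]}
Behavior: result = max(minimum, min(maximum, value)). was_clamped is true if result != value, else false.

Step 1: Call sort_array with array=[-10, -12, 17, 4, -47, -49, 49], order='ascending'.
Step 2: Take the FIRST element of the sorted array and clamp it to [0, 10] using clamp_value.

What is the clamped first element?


Step 1: sort_array(order=ascending)
  sorted: [-49, -47, -12, -10, 4, 17, 49]
  -> first element = -49
Step 2: clamp_value(value=-49, minimum=0, maximum=10)
  result = max(0, min(10, -49)) = max(0, -49) = 0
  was_clamped = (0 != -49) = true
  -> result = 0
0


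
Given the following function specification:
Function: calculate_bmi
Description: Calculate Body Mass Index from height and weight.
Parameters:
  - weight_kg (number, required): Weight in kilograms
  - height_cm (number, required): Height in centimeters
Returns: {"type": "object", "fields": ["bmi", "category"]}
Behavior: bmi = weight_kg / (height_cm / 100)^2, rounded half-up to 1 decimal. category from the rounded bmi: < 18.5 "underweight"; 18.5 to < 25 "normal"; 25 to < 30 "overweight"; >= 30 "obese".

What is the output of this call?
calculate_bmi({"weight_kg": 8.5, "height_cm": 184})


height_m = 184 / 100 = 1.84
bmi = 8.5 / 1.84^2 = 8.5 / 3.3856 = 2.510633 -> 2.5
2.5 < 18.5 -> underweight
Output:
{"bmi": 2.5, "category": "underweight"}


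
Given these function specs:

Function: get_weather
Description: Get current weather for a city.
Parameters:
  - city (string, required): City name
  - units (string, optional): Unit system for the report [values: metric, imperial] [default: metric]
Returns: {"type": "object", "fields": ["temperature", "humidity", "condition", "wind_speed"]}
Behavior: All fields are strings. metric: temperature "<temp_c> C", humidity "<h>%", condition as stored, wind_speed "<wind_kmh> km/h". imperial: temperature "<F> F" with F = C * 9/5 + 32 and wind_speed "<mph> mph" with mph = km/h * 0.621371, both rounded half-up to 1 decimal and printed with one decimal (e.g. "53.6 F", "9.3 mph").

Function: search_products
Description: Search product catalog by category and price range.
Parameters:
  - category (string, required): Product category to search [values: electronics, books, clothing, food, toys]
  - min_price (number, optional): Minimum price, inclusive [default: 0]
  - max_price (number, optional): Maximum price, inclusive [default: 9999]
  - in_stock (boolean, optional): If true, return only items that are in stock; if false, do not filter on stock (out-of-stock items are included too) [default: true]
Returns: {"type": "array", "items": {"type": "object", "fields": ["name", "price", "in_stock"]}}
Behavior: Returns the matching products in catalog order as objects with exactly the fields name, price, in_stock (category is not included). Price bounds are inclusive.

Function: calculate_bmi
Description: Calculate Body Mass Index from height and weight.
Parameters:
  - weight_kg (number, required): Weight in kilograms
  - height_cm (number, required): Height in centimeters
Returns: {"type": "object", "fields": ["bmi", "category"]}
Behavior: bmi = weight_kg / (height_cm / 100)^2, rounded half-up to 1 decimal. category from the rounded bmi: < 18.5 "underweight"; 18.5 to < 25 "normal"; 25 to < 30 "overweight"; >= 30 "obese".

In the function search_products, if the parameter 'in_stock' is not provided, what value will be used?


The search_products spec declares:
  - in_stock (boolean, optional): If true, return only items that are in stock; if false, do not filter on stock (out-of-stock items are included too) [default: true]
Default:
true


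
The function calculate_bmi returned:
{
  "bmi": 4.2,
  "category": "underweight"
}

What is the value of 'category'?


underweight


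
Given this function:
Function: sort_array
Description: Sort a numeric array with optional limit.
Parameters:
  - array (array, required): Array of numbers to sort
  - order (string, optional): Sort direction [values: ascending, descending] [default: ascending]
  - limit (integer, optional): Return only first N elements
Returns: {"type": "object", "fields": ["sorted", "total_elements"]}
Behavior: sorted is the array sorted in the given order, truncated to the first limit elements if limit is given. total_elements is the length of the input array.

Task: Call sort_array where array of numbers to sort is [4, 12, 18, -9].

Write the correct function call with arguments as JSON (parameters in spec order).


Mapping each described value to its parameter name:
  'Array of numbers to sort' -> array = [4, 12, 18, -9]
sort_array({"array": [4, 12, 18, -9]})


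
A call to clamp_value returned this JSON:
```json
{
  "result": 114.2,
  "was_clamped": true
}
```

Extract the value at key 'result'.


114.2


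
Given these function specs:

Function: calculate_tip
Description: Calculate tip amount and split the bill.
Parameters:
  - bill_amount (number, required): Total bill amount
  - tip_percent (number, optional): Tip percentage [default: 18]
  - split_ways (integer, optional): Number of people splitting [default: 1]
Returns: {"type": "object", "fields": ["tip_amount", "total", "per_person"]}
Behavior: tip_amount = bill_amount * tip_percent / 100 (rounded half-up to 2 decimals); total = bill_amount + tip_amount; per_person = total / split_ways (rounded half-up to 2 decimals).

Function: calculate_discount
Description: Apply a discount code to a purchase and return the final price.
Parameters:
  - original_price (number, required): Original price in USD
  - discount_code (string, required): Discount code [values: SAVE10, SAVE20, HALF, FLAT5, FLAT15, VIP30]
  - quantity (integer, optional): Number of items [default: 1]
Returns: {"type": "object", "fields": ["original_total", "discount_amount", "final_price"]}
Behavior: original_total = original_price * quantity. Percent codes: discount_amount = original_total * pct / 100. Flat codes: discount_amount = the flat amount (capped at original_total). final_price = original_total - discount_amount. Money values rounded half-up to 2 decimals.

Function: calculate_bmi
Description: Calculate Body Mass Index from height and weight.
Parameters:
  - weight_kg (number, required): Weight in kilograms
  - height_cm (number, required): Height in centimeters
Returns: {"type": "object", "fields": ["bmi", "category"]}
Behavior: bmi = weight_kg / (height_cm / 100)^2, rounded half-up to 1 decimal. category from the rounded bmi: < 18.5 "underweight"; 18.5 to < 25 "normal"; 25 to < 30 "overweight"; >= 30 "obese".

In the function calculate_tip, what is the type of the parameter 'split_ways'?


The calculate_tip spec declares:
  - split_ways (integer, optional): Number of people splitting [default: 1]
Type:
integer


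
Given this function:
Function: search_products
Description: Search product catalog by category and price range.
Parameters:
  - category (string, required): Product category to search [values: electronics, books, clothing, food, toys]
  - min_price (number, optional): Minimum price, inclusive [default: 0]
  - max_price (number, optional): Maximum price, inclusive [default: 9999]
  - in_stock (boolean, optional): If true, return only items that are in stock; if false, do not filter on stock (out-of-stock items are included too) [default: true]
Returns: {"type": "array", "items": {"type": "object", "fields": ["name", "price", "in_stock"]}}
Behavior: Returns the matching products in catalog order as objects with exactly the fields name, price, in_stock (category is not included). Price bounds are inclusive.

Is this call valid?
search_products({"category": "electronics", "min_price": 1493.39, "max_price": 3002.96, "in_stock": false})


Checking all required parameters present and types match... All valid.
Valid


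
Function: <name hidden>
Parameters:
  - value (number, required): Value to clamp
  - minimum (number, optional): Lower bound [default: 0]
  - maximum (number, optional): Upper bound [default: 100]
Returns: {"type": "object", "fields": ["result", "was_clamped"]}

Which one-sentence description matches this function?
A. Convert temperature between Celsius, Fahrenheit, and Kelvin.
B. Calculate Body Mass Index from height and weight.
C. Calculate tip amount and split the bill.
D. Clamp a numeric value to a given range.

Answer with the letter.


Parameters value, minimum, maximum and return ["result", "was_clamped"] fit: Clamp a numeric value to a given range.
D


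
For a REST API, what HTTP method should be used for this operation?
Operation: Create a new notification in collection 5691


GET = read, POST = create, PUT = update/replace, DELETE = remove
This operation is a create.
POST


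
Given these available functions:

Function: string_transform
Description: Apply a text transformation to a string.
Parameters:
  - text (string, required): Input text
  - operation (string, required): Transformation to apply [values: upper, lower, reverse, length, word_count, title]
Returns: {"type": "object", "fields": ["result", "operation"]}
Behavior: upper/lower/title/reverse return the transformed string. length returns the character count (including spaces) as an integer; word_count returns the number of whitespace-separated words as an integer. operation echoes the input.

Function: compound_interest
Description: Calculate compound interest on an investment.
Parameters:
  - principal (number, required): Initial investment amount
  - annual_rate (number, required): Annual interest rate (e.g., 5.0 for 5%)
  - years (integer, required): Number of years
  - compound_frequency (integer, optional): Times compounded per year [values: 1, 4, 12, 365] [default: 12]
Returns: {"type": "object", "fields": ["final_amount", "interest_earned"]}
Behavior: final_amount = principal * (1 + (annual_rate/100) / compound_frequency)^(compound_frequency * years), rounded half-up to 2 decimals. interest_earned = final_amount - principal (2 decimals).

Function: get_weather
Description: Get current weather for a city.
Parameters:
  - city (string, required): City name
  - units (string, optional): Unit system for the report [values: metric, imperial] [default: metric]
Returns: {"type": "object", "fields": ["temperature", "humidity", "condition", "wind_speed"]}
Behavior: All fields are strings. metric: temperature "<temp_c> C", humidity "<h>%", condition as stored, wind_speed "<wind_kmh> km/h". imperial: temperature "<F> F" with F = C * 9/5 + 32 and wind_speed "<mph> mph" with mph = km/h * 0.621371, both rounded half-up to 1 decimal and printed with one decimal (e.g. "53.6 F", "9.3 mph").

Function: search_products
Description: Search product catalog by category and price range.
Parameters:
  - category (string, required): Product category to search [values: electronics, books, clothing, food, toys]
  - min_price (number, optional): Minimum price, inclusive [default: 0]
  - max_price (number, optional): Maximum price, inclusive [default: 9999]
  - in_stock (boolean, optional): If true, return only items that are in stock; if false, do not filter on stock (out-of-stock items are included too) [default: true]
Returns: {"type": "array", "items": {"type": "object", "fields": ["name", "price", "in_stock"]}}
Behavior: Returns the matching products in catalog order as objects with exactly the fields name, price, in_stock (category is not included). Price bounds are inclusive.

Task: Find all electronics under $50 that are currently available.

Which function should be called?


The task needs a function whose description is: Search product catalog by category and price range.
search_products


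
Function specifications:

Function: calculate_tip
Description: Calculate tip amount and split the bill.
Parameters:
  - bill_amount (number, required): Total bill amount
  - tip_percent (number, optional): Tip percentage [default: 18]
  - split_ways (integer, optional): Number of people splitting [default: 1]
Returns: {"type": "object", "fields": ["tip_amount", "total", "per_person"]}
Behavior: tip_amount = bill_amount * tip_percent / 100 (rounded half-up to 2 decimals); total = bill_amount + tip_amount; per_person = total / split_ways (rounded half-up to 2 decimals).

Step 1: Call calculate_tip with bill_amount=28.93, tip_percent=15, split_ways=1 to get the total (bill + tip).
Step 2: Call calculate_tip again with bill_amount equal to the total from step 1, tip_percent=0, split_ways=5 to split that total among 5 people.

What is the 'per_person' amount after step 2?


Step 1: calculate_tip(bill_amount=28.93, tip_percent=15, split_ways=1)
  tip_amount = 28.93 * 15/100 = 4.3395 -> 4.34
  total = 28.93 + 4.34 = 33.27
  per_person = 33.27 / 1 = 33.27 -> 33.27
  -> total = 33.27
Step 2: calculate_tip(bill_amount=33.27, tip_percent=0, split_ways=5)
  tip_amount = 33.27 * 0/100 = 0 -> 0.00
  total = 33.27 + 0.00 = 33.27
  per_person = 33.27 / 5 = 6.654 -> 6.65
  -> per_person = 6.65
$6.65


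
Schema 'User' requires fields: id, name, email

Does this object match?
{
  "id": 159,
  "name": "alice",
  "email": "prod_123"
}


Checking required fields... All present.
Valid - all required fields present


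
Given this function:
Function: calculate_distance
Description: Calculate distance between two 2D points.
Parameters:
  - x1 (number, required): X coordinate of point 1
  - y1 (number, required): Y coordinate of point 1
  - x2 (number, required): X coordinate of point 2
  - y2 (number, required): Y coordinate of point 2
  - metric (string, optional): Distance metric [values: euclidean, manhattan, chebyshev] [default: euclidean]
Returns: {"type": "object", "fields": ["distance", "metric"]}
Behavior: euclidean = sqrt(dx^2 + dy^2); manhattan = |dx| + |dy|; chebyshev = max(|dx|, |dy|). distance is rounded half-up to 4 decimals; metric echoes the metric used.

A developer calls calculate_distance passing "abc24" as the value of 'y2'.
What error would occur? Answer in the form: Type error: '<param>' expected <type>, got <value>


Spec: 'y2' is declared as number; "abc24" is a string.
Type error: 'y2' expected number, got "abc24"


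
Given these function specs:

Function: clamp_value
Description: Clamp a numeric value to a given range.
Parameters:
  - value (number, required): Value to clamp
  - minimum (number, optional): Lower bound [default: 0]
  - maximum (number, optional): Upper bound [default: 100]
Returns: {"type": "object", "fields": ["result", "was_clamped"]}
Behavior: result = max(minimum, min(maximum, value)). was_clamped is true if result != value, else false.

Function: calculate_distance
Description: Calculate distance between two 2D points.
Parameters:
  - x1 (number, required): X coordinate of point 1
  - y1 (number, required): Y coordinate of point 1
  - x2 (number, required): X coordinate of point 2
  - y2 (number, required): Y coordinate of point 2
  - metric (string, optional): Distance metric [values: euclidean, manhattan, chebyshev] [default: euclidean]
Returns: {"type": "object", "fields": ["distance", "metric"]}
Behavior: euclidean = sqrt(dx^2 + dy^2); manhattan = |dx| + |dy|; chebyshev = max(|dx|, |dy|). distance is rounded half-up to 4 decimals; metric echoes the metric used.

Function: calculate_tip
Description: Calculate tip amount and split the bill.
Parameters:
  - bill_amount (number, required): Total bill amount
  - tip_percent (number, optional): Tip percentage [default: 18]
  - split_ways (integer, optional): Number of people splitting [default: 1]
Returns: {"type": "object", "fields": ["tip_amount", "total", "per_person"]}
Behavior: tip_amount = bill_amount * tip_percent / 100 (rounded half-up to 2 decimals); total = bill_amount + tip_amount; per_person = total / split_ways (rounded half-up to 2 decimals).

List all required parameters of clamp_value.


Parameters of clamp_value and their required/optional flag:
  value: required
  minimum: optional
  maximum: optional
value


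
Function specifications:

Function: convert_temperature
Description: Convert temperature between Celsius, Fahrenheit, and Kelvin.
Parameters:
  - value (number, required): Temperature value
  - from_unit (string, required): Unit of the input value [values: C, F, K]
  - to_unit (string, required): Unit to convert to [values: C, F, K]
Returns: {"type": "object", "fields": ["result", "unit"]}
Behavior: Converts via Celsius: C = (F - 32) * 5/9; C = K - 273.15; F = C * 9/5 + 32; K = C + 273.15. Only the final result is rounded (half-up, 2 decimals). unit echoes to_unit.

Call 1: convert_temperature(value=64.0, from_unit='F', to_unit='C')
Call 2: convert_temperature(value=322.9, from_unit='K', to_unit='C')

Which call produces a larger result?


Call 1:
  To C: (64 - 32) * 5/9 = 17.777778
  Target is C: 17.777778
  Round to 2 decimals: 17.78
  -> 17.78 C
Call 2:
  To C: 322.9 - 273.15 = 49.75
  Target is C: 49.75
  Round to 2 decimals: 49.75
  -> 49.75 C
Call 2 (49.75 C)


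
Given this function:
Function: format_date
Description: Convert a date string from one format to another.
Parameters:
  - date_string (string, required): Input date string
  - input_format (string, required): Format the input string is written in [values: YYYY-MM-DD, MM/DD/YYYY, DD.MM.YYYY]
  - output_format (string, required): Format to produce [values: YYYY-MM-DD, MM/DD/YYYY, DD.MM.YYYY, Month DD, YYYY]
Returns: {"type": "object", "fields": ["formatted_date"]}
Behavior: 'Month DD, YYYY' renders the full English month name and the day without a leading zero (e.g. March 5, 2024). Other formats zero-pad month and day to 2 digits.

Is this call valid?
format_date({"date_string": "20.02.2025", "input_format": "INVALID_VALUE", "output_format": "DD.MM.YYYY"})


Checking parameter values...
Parameter 'input_format' has value 'INVALID_VALUE' not in allowed: YYYY-MM-DD, MM/DD/YYYY, DD.MM.YYYY
Invalid - 'input_format' must be one of YYYY-MM-DD, MM/DD/YYYY, DD.MM.YYYY


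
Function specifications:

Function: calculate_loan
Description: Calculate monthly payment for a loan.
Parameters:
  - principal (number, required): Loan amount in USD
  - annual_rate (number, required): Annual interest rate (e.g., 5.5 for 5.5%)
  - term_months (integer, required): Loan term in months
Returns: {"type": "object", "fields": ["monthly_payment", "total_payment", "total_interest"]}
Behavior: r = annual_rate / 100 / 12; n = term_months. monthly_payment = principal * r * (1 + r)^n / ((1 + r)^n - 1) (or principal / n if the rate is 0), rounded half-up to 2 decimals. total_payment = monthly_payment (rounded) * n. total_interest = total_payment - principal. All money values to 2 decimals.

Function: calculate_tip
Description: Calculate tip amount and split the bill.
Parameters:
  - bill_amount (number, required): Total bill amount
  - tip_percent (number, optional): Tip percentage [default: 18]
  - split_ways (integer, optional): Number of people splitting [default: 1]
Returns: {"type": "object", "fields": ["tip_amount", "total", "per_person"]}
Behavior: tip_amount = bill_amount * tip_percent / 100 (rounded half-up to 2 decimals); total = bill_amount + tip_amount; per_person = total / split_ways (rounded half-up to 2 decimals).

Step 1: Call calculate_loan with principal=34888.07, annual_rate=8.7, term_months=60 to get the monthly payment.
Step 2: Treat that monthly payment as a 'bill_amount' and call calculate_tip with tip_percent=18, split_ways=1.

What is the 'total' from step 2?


Step 1: calculate_loan(principal=34888.07, annual_rate=8.7, term_months=60)
  r = 8.7 / 100 / 12 = 0.00725 (keep full precision)
  (1 + r)^60 = 1.54254046
  monthly_payment = 34888.07 * 0.00725 * 1.54254046 / (1.54254046 - 1) = 719.149836 -> 719.15
  total_payment = 719.15 * 60 = 43149.00
  total_interest = 43149.00 - 34888.07 = 8260.93
  -> monthly_payment = 719.15
Step 2: calculate_tip(bill_amount=719.15, tip_percent=18, split_ways=1)
  tip_amount = 719.15 * 18/100 = 129.447 -> 129.45
  total = 719.15 + 129.45 = 848.60
  per_person = 848.60 / 1 = 848.6 -> 848.60
  -> total = 848.60
$848.60


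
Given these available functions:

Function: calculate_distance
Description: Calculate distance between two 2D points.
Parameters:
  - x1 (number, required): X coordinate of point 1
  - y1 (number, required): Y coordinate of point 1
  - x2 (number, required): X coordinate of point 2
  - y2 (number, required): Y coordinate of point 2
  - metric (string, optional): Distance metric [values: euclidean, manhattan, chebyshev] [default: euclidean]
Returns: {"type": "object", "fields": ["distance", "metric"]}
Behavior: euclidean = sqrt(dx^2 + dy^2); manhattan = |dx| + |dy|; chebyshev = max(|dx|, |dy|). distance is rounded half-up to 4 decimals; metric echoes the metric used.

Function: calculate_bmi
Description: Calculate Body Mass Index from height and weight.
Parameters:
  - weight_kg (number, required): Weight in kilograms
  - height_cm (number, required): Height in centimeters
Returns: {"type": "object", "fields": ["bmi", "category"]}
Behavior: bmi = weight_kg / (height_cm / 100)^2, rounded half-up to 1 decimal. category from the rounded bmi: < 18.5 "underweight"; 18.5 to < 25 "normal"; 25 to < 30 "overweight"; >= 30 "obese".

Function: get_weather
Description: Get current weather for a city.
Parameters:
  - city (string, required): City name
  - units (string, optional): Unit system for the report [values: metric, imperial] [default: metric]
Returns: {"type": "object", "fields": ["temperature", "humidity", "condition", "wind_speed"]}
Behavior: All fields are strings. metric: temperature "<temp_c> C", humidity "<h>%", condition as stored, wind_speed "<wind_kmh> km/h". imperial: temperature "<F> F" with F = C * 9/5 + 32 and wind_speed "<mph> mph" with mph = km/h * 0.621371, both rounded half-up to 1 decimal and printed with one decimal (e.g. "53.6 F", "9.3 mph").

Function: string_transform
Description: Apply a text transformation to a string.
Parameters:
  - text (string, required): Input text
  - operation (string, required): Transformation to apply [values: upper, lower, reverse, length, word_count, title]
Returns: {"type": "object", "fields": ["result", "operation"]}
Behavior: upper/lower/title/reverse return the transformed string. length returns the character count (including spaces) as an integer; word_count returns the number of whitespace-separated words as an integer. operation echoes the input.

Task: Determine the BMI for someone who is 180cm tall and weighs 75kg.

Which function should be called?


The task needs a function whose description is: Calculate Body Mass Index from height and weight.
calculate_bmi


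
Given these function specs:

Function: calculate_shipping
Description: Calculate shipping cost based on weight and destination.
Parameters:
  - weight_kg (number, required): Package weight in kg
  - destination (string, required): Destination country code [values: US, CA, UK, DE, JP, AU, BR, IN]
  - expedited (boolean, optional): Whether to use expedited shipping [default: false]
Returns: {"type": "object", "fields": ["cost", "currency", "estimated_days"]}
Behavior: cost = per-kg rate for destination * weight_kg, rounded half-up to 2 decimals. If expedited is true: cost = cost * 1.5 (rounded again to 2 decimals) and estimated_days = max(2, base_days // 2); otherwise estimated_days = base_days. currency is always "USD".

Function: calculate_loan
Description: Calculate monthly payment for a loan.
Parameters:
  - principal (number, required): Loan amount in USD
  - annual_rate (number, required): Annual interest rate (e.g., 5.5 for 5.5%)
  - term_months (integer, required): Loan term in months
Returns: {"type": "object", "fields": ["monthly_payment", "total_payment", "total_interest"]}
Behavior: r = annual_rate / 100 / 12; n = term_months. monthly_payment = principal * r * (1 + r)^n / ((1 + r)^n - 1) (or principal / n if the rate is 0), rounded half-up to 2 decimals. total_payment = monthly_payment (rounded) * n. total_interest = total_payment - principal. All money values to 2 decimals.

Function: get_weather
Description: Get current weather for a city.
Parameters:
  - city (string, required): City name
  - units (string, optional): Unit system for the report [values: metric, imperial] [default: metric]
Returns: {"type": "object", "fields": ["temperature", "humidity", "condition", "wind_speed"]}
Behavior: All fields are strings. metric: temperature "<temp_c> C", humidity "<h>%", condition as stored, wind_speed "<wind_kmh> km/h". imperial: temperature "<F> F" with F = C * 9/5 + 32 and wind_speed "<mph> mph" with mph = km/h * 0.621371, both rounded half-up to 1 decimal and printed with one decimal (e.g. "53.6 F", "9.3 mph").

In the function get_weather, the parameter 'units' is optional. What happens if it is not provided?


The get_weather spec declares:
  - units (string, optional): Unit system for the report [values: metric, imperial] [default: metric]
It defaults to metric


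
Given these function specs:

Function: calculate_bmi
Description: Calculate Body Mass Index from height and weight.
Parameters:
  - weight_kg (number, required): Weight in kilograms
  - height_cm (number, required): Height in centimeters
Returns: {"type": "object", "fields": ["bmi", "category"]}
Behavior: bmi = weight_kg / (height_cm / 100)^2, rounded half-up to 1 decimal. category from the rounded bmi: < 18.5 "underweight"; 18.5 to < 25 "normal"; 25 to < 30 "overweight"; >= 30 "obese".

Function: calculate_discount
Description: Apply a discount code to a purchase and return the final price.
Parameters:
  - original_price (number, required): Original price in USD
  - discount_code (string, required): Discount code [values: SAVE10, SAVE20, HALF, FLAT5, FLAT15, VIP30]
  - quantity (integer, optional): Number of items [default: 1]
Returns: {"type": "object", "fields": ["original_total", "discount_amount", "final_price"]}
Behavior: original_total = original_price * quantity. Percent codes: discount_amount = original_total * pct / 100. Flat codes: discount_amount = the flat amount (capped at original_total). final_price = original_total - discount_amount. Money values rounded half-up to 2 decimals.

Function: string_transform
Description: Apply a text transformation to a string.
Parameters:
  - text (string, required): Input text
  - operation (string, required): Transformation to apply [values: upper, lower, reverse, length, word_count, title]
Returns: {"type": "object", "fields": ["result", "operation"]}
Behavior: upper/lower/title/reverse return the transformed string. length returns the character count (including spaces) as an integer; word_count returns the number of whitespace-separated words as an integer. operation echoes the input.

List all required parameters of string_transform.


Parameters of string_transform and their required/optional flag:
  text: required
  operation: required
operation, text


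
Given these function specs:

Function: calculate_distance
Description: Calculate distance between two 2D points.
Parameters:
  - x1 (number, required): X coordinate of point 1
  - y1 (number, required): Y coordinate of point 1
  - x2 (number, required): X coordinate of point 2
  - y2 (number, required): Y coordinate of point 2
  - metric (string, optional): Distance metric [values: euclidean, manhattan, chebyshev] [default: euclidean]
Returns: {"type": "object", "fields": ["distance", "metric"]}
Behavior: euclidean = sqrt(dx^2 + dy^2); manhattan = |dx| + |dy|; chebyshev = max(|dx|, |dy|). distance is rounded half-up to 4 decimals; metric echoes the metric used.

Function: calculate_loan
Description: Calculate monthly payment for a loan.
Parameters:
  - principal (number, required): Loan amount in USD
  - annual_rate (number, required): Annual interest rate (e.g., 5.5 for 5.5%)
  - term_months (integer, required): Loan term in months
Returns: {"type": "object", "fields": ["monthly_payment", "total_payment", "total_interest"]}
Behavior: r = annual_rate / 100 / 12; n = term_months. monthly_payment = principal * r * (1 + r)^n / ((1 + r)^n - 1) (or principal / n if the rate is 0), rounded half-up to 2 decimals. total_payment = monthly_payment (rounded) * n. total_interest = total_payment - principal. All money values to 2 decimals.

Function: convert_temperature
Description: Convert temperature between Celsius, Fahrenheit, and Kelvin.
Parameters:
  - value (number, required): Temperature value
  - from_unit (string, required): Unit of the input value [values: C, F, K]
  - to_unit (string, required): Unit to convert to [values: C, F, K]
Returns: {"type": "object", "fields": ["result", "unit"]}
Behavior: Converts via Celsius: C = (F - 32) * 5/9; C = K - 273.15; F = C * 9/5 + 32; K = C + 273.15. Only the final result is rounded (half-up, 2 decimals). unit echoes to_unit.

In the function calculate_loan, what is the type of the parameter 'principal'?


The calculate_loan spec declares:
  - principal (number, required): Loan amount in USD
Type:
number


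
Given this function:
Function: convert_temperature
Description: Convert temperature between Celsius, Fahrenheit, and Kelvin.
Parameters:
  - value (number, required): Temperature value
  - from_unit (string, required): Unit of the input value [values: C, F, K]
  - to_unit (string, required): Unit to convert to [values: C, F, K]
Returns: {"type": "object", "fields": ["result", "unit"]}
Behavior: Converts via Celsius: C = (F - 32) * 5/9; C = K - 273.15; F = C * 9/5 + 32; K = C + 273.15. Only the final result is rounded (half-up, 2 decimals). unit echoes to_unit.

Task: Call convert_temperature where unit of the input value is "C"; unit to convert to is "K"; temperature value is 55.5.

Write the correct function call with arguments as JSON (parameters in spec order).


Mapping each described value to its parameter name:
  'Unit of the input value' -> from_unit = "C"
  'Unit to convert to' -> to_unit = "K"
  'Temperature value' -> value = 55.5
convert_temperature({"value": 55.5, "from_unit": "C", "to_unit": "K"})
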